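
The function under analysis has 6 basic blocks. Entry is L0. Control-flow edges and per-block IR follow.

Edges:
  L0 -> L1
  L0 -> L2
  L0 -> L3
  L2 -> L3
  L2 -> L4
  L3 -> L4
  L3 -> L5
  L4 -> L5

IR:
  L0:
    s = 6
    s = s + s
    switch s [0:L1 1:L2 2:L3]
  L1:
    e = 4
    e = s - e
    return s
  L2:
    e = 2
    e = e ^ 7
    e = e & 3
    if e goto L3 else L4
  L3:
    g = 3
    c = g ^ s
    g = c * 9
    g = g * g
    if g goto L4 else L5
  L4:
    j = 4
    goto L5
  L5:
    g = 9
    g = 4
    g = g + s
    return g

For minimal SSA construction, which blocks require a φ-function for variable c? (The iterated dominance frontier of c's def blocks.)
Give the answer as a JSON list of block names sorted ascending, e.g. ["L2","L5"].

Answer: ["L4", "L5"]

Analysis:
idom tree: L1←L0 L2←L0 L3←L0 L4←L0 L5←L0
Join-block Dom:
  L3: preds {L0,L2}: {L0} ∩ {L0,L2} = {L0}; idom=L0
  L4: preds {L2,L3}: {L0,L2} ∩ {L0,L3} = {L0}; idom=L0
  L5: preds {L3,L4}: {L0,L3} ∩ {L0,L4} = {L0}; idom=L0

DF walk-up:
  join L3 pred L0: · stop@L0
  join L3 pred L2: L2 stop@L0
  join L4 pred L2: L2 stop@L0
  join L4 pred L3: L3 stop@L0
  join L5 pred L3: L3 stop@L0
  join L5 pred L4: L4 stop@L0
  DF(L0)=∅
  DF(L1)=∅
  DF(L2)={L3,L4}
  DF(L3)={L4,L5}
  DF(L4)={L5}
  DF(L5)=∅

φ for c: defs {L3}
  DF⁺ = {L4,L5}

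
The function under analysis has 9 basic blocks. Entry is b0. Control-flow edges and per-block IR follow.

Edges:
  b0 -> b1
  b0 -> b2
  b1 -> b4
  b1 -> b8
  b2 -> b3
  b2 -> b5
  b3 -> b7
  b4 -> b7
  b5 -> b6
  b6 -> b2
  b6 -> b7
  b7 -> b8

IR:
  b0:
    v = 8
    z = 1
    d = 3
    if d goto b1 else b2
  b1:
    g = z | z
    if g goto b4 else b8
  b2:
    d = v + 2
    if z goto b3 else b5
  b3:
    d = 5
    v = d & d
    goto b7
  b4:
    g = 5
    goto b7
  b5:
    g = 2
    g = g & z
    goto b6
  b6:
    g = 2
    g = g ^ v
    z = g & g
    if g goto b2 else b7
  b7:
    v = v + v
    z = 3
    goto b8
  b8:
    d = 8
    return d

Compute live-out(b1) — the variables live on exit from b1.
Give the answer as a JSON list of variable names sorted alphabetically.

Per-block:
  b0: def={d,v,z} ue=∅
  b1: def={g} ue={z}
  b2: def={d} ue={v,z}
  b3: def={d,v} ue=∅
  b4: def={g} ue=∅
  b5: def={g} ue={z}
  b6: def={g,z} ue={v}
  b7: def={v,z} ue={v}
  b8: def={d} ue=∅

Live sets:
  b0 li=∅ lo={v,z}
  b1 li={v,z} lo={v}
  b2 li={v,z} lo={v,z}
  b3 li=∅ lo={v}
  b4 li={v} lo={v}
  b5 li={v,z} lo={v}
  b6 li={v} lo={v,z}
  b7 li={v} lo=∅
  b8 li=∅ lo=∅

live-out(b1) = ["v"]

Answer: ["v"]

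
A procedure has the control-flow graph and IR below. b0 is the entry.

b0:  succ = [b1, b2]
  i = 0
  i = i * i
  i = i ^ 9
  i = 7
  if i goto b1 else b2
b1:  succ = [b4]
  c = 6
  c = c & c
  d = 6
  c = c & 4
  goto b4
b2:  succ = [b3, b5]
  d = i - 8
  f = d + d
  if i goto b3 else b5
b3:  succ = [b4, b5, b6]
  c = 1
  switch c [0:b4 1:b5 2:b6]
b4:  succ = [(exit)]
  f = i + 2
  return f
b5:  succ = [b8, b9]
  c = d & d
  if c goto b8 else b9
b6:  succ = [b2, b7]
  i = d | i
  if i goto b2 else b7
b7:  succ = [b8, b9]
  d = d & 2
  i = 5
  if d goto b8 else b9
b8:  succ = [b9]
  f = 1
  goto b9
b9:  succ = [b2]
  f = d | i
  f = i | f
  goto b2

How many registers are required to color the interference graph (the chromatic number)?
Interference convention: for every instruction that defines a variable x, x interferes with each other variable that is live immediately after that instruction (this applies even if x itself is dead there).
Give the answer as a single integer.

def/use:
  b0: {i} / ∅
  b1: {c,d} / ∅
  b2: {d,f} / {i}
  b3: {c} / ∅
  b4: {f} / {i}
  b5: {c} / {d}
  b6: {i} / {d,i}
  b7: {d,i} / {d}
  b8: {f} / ∅
  b9: {f} / {d,i}

Liveness:
  b0: in=∅ out={i}
  b1: in={i} out={i}
  b2: in={i} out={d,i}
  b3: in={d,i} out={d,i}
  b4: in={i} out=∅
  b5: in={d,i} out={d,i}
  b6: in={d,i} out={d,i}
  b7: in={d} out={d,i}
  b8: in={d,i} out={d,i}
  b9: in={d,i} out={i}

Interfere edges:
  c: {d,i}
  d: {c,f,i}
  f: {d,i}
  i: {c,d,f}

Registers:
  lower bound: {c,d,i} mutually conflict ⇒ χ ≥ 3
  3-colouring: c0={d}  c1={i}  c2={c,f}
  χ = 3

Answer: 3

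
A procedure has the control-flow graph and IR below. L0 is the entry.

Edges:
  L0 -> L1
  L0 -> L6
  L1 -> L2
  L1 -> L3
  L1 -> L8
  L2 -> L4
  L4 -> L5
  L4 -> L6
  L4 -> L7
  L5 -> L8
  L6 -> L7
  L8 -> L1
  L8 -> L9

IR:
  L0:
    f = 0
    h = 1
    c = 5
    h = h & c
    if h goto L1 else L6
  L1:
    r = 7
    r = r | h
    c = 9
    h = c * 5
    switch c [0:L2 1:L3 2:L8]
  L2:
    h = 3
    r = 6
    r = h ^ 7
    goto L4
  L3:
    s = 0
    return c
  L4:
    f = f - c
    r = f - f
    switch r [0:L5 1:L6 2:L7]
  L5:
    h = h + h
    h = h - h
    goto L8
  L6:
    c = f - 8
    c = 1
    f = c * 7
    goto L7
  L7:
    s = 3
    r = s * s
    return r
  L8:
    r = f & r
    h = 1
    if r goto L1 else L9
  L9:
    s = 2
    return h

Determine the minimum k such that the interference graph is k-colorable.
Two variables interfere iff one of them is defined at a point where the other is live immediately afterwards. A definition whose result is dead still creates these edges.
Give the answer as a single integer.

Answer: 4

Derivation:
Per-block:
  L0: {c,f,h} / ∅
  L1: {c,h,r} / {h}
  L2: {h,r} / ∅
  L3: {s} / {c}
  L4: {f,r} / {c,f}
  L5: {h} / {h}
  L6: {c,f} / {f}
  L7: {r,s} / ∅
  L8: {h,r} / {f,r}
  L9: {s} / {h}

Liveness:
  L0: in=∅ out={f,h}
  L1: in={f,h} out={c,f,r}
  L2: in={c,f} out={c,f,h}
  L3: in={c} out=∅
  L4: in={c,f,h} out={f,h,r}
  L5: in={f,h,r} out={f,r}
  L6: in={f} out=∅
  L7: in=∅ out=∅
  L8: in={f,r} out={f,h}
  L9: in={h} out=∅

Interfere edges:
  c — {f,h,r,s}
  f — {c,h,r}
  h — {c,f,r,s}
  r — {c,f,h}
  s — {c,h}

Chromatic number:
  {c,f,h,r} pairwise interfere (4-clique) ⇒ χ ≥ 4
  assign c→r0 f→r2 h→r1 r→r3 s→r2 — no edge inside a register ⇒ χ ≤ 4
  χ = 4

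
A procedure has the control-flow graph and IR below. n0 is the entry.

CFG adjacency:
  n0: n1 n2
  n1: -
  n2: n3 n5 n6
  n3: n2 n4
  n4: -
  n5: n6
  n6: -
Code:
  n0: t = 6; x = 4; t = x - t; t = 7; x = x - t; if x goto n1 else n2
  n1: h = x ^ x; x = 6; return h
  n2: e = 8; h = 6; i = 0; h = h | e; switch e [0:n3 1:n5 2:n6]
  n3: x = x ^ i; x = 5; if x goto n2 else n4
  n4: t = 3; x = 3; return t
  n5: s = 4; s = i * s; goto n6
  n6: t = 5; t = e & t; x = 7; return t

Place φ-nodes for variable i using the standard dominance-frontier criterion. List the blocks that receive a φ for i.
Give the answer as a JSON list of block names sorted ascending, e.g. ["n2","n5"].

Answer: ["n2"]

Working:
idom tree: n1←n0 n2←n0 n3←n2 n4←n3 n5←n2 n6←n2
Dom∩ at merges:
  n2: preds {n0,n3}: {n0} ∩ {n0,n2,n3} = {n0}; idom=n0
  n6: preds {n2,n5}: {n0,n2} ∩ {n0,n2,n5} = {n0,n2}; idom=n2

DF walk-up:
  n2←n0: walk · to n0
  n2←n3: walk n3→n2 to n0
  n6←n2: walk · to n2
  n6←n5: walk n5 to n2
  DF(n0)=∅
  DF(n1)=∅
  DF(n2)={n2}
  DF(n3)={n2}
  DF(n4)=∅
  DF(n5)={n6}
  DF(n6)=∅

φ for i: defs {n2}
  DF⁺ = {n2}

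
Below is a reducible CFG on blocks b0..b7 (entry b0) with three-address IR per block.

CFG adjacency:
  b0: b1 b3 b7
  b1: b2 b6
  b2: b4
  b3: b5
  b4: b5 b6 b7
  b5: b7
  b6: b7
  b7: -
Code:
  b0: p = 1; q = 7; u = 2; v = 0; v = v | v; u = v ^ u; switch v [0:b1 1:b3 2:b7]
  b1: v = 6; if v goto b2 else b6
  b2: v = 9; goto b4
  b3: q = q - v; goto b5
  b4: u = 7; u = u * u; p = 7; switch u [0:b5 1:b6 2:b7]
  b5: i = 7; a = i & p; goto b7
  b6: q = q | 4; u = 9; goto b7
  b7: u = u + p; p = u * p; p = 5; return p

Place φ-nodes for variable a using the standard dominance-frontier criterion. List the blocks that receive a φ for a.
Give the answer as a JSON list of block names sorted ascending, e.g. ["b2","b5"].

Answer: ["b7"]

Derivation:
idom tree: b1←b0 b2←b1 b3←b0 b4←b2 b5←b0 b6←b1 b7←b0
Join-block Dom:
  b5: preds {b3,b4}: {b0,b3} ∩ {b0,b1,b2,b4} = {b0}; idom=b0
  b6: preds {b1,b4}: {b0,b1} ∩ {b0,b1,b2,b4} = {b0,b1}; idom=b1
  b7: preds {b0,b4,b5,b6}: {b0} ∩ {b0,b1,b2,b4} ∩ {b0,b5} ∩ {b0,b1,b6} = {b0}; idom=b0

Frontier:
  join b5 pred b3: b3 stop@b0
  join b5 pred b4: b4→b2→b1 stop@b0
  join b6 pred b1: · stop@b1
  join b6 pred b4: b4→b2 stop@b1
  join b7 pred b0: · stop@b0
  join b7 pred b4: b4→b2→b1 stop@b0
  join b7 pred b5: b5 stop@b0
  join b7 pred b6: b6→b1 stop@b0
  b0 → ∅
  b1 → {b5,b7}
  b2 → {b5,b6,b7}
  b3 → {b5}
  b4 → {b5,b6,b7}
  b5 → {b7}
  b6 → {b7}
  b7 → ∅

φ for a: defs {b5}
  DF⁺ = {b7}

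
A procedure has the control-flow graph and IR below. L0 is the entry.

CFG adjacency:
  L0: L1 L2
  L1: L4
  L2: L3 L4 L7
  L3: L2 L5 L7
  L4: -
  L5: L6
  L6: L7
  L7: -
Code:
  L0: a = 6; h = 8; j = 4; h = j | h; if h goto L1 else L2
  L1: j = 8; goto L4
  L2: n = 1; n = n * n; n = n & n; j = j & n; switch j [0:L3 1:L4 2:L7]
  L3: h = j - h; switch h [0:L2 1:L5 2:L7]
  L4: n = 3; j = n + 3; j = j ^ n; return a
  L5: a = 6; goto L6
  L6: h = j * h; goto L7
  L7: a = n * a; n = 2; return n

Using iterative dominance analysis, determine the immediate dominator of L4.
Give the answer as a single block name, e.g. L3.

Answer: L0

Analysis:
idom tree: L1←L0 L2←L0 L3←L2 L4←L0 L5←L3 L6←L5 L7←L2
Dom at joins:
  L2: preds {L0,L3}: {L0} ∩ {L0,L2,L3} = {L0}; idom=L0
  L4: preds {L1,L2}: {L0,L1} ∩ {L0,L2} = {L0}; idom=L0
  L7: preds {L2,L3,L6}: {L0,L2} ∩ {L0,L2,L3} ∩ {L0,L2,L3,L5,L6} = {L0,L2}; idom=L2

idom(L4) = L0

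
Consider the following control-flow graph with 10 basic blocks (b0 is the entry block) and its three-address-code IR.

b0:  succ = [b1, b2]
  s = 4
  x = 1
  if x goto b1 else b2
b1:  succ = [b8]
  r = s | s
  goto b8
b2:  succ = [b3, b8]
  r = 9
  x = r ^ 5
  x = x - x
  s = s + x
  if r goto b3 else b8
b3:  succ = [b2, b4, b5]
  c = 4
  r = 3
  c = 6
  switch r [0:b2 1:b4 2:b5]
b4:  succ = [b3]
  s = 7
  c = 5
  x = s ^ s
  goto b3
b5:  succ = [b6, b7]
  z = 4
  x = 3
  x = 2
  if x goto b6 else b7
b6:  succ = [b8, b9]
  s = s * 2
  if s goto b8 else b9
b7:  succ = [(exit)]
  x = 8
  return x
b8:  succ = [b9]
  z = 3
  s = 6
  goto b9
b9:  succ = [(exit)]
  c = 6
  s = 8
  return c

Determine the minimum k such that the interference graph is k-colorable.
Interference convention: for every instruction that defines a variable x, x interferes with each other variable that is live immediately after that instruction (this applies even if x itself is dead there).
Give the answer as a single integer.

Answer: 3

Derivation:
Per-block:
  b0: def={s,x} ue=∅
  b1: def={r} ue={s}
  b2: def={r,s,x} ue={s}
  b3: def={c,r} ue=∅
  b4: def={c,s,x} ue=∅
  b5: def={x,z} ue=∅
  b6: def={s} ue={s}
  b7: def={x} ue=∅
  b8: def={s,z} ue=∅
  b9: def={c,s} ue=∅

Live sets:
  b0: in=∅ out={s}
  b1: in={s} out=∅
  b2: in={s} out={s}
  b3: in={s} out={s}
  b4: in=∅ out={s}
  b5: in={s} out={s}
  b6: in={s} out=∅
  b7: in=∅ out=∅
  b8: in=∅ out=∅
  b9: in=∅ out=∅

Conflict graph:
  c: {r,s}
  r: {c,s,x}
  s: {c,r,x,z}
  x: {r,s}
  z: {s}

Chromatic number:
  clique {c,r,s} ⇒ need ≥ 3
  3-colouring: R0={s}  R1={r,z}  R2={c,x}
  χ = 3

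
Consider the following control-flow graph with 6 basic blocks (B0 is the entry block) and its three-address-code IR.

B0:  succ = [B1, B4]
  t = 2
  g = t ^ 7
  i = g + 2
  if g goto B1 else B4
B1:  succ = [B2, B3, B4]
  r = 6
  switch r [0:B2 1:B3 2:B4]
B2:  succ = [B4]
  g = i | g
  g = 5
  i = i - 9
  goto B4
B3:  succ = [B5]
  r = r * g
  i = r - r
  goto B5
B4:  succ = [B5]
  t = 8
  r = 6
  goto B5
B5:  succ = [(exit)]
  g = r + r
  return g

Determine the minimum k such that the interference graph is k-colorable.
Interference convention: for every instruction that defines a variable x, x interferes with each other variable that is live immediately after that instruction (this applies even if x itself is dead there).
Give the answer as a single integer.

Answer: 3

Working:
Block summaries:
  B0: {g,i,t} / ∅
  B1: {r} / ∅
  B2: {g,i} / {g,i}
  B3: {i,r} / {g,r}
  B4: {r,t} / ∅
  B5: {g} / {r}

Liveness:
  live B0: ∅→{g,i}
  live B1: {g,i}→{g,i,r}
  live B2: {g,i}→∅
  live B3: {g,r}→{r}
  live B4: ∅→{r}
  live B5: {r}→∅

Interference:
  g↔{i,r}
  i↔{g,r}
  r↔{g,i}
  t↔∅

Colouring:
  lower bound: {g,i,r} mutually conflict ⇒ χ ≥ 3
  assign g→R0 i→R1 r→R2 t→R0 — no edge inside a register ⇒ χ ≤ 3
  χ = 3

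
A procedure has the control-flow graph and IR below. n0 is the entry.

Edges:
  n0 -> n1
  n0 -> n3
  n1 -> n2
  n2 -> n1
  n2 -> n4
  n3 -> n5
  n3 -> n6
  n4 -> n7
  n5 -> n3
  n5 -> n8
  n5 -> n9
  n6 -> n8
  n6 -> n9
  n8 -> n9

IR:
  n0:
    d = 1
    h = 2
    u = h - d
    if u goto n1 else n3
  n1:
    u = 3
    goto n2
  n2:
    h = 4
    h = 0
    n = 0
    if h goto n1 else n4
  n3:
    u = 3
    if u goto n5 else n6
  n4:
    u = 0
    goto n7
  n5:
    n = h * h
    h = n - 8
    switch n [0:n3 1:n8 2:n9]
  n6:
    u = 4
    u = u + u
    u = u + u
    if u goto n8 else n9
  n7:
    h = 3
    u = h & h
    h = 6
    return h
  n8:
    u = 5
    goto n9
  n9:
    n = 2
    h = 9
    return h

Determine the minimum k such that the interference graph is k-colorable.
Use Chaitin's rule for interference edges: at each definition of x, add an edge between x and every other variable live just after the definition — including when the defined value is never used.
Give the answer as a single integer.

Answer: 2

Working:
Block summaries:
  n0: {d,h,u} / ∅
  n1: {u} / ∅
  n2: {h,n} / ∅
  n3: {u} / ∅
  n4: {u} / ∅
  n5: {h,n} / {h}
  n6: {u} / ∅
  n7: {h,u} / ∅
  n8: {u} / ∅
  n9: {h,n} / ∅

Live sets:
  n0: in=∅ out={h}
  n1: in=∅ out=∅
  n2: in=∅ out=∅
  n3: in={h} out={h}
  n4: in=∅ out=∅
  n5: in={h} out={h}
  n6: in=∅ out=∅
  n7: in=∅ out=∅
  n8: in=∅ out=∅
  n9: in=∅ out=∅

Interfere edges:
  d: {h}
  h: {d,n,u}
  n: {h}
  u: {h}

Chromatic number:
  lower bound: {d,h} mutually conflict ⇒ χ ≥ 2
  assign d→c1 h→c0 n→c1 u→c1 — no edge inside a register ⇒ χ ≤ 2
  χ = 2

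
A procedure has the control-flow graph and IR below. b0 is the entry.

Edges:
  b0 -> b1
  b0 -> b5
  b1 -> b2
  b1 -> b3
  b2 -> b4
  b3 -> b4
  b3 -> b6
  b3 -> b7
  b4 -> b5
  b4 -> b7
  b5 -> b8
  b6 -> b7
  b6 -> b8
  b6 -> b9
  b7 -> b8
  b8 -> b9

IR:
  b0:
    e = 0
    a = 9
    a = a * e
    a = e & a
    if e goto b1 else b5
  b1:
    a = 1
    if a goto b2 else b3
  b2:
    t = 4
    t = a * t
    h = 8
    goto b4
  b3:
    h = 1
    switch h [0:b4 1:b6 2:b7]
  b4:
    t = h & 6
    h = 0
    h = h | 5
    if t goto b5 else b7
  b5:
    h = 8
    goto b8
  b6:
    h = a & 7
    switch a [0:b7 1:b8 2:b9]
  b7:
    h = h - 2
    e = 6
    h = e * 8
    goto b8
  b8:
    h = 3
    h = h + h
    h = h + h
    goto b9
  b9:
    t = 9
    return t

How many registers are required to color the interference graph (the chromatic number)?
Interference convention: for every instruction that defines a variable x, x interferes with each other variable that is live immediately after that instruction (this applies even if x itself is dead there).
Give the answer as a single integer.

Block summaries:
  b0 def {a,e} use ∅
  b1 def {a} use ∅
  b2 def {h,t} use {a}
  b3 def {h} use ∅
  b4 def {h,t} use {h}
  b5 def {h} use ∅
  b6 def {h} use {a}
  b7 def {e,h} use {h}
  b8 def {h} use ∅
  b9 def {t} use ∅

Live sets:
  live b0: ∅→∅
  live b1: ∅→{a}
  live b2: {a}→{h}
  live b3: {a}→{a,h}
  live b4: {h}→{h}
  live b5: ∅→∅
  live b6: {a}→{h}
  live b7: {h}→∅
  live b8: ∅→∅
  live b9: ∅→∅

Conflict graph:
  a — {e,h,t}
  e — {a}
  h — {a,t}
  t — {a,h}

Chromatic number:
  clique {a,h,t} ⇒ need ≥ 3
  assign a→R0 e→R1 h→R1 t→R2 — no edge inside a register ⇒ χ ≤ 3
  χ = 3

Answer: 3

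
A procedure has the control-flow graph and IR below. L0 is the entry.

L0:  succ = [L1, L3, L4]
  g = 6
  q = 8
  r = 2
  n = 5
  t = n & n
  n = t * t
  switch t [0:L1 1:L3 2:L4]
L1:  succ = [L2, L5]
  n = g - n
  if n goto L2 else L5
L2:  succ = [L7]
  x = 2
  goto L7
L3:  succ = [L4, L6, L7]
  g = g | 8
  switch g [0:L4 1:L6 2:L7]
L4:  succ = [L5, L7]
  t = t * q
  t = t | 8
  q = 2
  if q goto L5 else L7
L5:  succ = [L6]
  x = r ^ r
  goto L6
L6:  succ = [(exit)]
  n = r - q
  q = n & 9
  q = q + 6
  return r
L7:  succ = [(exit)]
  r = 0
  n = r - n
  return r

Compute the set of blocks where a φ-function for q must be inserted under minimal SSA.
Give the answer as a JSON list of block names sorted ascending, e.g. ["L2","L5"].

Answer: ["L5", "L6", "L7"]

Working:
idom tree: L1←L0 L2←L1 L3←L0 L4←L0 L5←L0 L6←L0 L7←L0
Join-block Dom:
  L4: preds {L0,L3}: {L0} ∩ {L0,L3} = {L0}; idom=L0
  L5: preds {L1,L4}: {L0,L1} ∩ {L0,L4} = {L0}; idom=L0
  L6: preds {L3,L5}: {L0,L3} ∩ {L0,L5} = {L0}; idom=L0
  L7: preds {L2,L3,L4}: {L0,L1,L2} ∩ {L0,L3} ∩ {L0,L4} = {L0}; idom=L0

DF walk-up:
  L4←L0: walk · to L0
  L4←L3: walk L3 to L0
  L5←L1: walk L1 to L0
  L5←L4: walk L4 to L0
  L6←L3: walk L3 to L0
  L6←L5: walk L5 to L0
  L7←L2: walk L2→L1 to L0
  L7←L3: walk L3 to L0
  L7←L4: walk L4 to L0
  L0 → ∅
  L1 → {L5,L7}
  L2 → {L7}
  L3 → {L4,L6,L7}
  L4 → {L5,L7}
  L5 → {L6}
  L6 → ∅
  L7 → ∅

φ for q: defs {L0,L4,L6}
  DF⁺ = {L5,L6,L7}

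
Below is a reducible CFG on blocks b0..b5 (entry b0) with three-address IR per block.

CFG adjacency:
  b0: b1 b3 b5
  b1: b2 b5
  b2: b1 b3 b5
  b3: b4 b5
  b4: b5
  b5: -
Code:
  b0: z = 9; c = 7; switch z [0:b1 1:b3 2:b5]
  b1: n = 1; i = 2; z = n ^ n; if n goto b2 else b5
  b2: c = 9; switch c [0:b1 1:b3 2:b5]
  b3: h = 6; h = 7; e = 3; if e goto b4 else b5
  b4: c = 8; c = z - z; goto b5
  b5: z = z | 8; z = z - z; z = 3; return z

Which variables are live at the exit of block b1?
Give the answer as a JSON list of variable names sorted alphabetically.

Per-block:
  b0: {c,z} / ∅
  b1: {i,n,z} / ∅
  b2: {c} / ∅
  b3: {e,h} / ∅
  b4: {c} / {z}
  b5: {z} / {z}

Backward fixpoint:
  b0: in=∅ out={z}
  b1: in=∅ out={z}
  b2: in={z} out={z}
  b3: in={z} out={z}
  b4: in={z} out={z}
  b5: in={z} out=∅

live-out(b1) = ["z"]

Answer: ["z"]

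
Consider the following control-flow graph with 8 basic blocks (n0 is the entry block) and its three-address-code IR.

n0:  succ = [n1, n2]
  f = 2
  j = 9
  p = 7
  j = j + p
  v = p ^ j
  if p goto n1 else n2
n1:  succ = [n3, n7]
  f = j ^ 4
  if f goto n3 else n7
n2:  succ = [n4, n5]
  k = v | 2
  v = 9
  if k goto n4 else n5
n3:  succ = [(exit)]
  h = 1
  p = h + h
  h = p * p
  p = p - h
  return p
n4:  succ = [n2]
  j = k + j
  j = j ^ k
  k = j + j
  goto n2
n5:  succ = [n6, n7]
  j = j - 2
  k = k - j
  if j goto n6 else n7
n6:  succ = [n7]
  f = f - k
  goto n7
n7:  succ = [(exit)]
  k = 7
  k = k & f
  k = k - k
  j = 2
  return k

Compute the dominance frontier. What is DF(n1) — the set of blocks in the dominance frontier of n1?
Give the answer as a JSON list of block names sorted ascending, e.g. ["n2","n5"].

idom tree: n1←n0 n2←n0 n3←n1 n4←n2 n5←n2 n6←n5 n7←n0
Dom at joins:
  n2: preds {n0,n4}: {n0} ∩ {n0,n2,n4} = {n0}; idom=n0
  n7: preds {n1,n5,n6}: {n0,n1} ∩ {n0,n2,n5} ∩ {n0,n2,n5,n6} = {n0}; idom=n0

Frontier:
  n2←n0: walk · to n0
  n2←n4: walk n4→n2 to n0
  n7←n1: walk n1 to n0
  n7←n5: walk n5→n2 to n0
  n7←n6: walk n6→n5→n2 to n0
  DF(n0)=∅
  DF(n1)={n7}
  DF(n2)={n2,n7}
  DF(n3)=∅
  DF(n4)={n2}
  DF(n5)={n7}
  DF(n6)={n7}
  DF(n7)=∅

DF(n1) = ["n7"]

Answer: ["n7"]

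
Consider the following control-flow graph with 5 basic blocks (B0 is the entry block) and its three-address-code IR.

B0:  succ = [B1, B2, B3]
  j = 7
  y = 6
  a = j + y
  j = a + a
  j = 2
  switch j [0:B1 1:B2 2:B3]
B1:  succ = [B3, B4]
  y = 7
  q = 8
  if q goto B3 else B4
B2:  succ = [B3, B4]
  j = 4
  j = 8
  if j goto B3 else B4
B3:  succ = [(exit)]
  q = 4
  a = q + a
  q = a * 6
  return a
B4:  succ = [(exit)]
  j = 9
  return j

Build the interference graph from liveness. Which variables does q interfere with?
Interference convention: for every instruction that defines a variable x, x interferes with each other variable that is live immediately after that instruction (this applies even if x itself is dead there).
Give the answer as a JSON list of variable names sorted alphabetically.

def/use:
  B0 def {a,j,y} use ∅
  B1 def {q,y} use ∅
  B2 def {j} use ∅
  B3 def {a,q} use {a}
  B4 def {j} use ∅

Live sets:
  live B0: ∅→{a}
  live B1: {a}→{a}
  live B2: {a}→{a}
  live B3: {a}→∅
  live B4: ∅→∅

Interfere edges:
  a: {j,q,y}
  j: {a,y}
  q: {a}
  y: {a,j}

N(q) = ["a"]

Answer: ["a"]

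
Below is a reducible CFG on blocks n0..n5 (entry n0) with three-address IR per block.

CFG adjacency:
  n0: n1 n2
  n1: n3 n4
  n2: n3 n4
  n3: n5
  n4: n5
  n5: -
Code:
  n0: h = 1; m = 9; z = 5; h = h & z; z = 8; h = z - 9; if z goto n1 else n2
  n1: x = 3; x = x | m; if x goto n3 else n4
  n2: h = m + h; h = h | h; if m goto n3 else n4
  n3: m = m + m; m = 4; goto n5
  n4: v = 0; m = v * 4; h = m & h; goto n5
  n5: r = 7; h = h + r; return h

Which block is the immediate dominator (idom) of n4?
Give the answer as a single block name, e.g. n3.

idom tree: n1←n0 n2←n0 n3←n0 n4←n0 n5←n0
Dom∩ at merges:
  n3: preds {n1,n2}: {n0,n1} ∩ {n0,n2} = {n0}; idom=n0
  n4: preds {n1,n2}: {n0,n1} ∩ {n0,n2} = {n0}; idom=n0
  n5: preds {n3,n4}: {n0,n3} ∩ {n0,n4} = {n0}; idom=n0

idom(n4) = n0

Answer: n0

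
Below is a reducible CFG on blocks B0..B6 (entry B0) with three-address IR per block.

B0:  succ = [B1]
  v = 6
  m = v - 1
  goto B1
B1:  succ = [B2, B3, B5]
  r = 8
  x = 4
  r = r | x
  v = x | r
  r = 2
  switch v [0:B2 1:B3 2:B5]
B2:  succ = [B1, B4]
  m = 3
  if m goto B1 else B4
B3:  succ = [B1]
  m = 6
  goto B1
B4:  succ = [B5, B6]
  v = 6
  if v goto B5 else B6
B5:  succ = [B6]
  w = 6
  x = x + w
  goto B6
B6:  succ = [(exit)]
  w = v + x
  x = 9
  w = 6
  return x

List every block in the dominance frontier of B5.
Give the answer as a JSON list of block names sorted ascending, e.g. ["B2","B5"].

Answer: ["B6"]

Analysis:
idom tree: B1←B0 B2←B1 B3←B1 B4←B2 B5←B1 B6←B1
Join-block Dom:
  B1: preds {B0,B2,B3}: {B0} ∩ {B0,B1,B2} ∩ {B0,B1,B3} = {B0}; idom=B0
  B5: preds {B1,B4}: {B0,B1} ∩ {B0,B1,B2,B4} = {B0,B1}; idom=B1
  B6: preds {B4,B5}: {B0,B1,B2,B4} ∩ {B0,B1,B5} = {B0,B1}; idom=B1

Frontier:
  join B1 pred B0: · stop@B0
  join B1 pred B2: B2→B1 stop@B0
  join B1 pred B3: B3→B1 stop@B0
  join B5 pred B1: · stop@B1
  join B5 pred B4: B4→B2 stop@B1
  join B6 pred B4: B4→B2 stop@B1
  join B6 pred B5: B5 stop@B1
  B0: DF=∅
  B1: DF={B1}
  B2: DF={B1,B5,B6}
  B3: DF={B1}
  B4: DF={B5,B6}
  B5: DF={B6}
  B6: DF=∅

DF(B5) = ["B6"]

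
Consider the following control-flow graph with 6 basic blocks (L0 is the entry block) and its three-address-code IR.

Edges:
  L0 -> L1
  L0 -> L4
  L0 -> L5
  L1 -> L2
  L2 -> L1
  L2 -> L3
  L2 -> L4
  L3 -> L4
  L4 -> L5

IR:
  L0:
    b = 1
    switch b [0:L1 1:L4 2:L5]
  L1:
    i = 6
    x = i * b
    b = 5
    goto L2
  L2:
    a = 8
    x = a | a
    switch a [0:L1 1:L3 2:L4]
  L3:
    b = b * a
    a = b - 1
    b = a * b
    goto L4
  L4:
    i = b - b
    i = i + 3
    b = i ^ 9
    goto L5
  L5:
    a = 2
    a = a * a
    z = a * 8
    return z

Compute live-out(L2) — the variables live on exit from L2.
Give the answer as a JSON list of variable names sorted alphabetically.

Answer: ["a", "b"]

Working:
def/use:
  L0: {b} / ∅
  L1: {b,i,x} / {b}
  L2: {a,x} / ∅
  L3: {a,b} / {a,b}
  L4: {b,i} / {b}
  L5: {a,z} / ∅

Backward fixpoint:
  L0: in=∅ out={b}
  L1: in={b} out={b}
  L2: in={b} out={a,b}
  L3: in={a,b} out={b}
  L4: in={b} out=∅
  L5: in=∅ out=∅

live-out(L2) = ["a", "b"]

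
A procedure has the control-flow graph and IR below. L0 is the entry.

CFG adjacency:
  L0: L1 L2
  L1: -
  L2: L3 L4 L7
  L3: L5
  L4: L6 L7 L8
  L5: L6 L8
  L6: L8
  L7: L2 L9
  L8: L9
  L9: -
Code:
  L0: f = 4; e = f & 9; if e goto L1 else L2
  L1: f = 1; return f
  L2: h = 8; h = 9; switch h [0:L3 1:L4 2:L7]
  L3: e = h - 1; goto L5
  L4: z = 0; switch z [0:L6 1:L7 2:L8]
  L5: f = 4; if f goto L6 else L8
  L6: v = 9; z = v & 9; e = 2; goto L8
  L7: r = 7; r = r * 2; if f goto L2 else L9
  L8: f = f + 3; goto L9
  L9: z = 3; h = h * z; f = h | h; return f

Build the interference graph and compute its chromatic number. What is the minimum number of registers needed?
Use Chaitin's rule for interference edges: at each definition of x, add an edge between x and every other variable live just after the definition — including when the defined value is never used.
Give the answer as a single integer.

Per-block:
  L0 def {e,f} use ∅
  L1 def {f} use ∅
  L2 def {h} use ∅
  L3 def {e} use {h}
  L4 def {z} use ∅
  L5 def {f} use ∅
  L6 def {e,v,z} use ∅
  L7 def {r} use {f}
  L8 def {f} use {f}
  L9 def {f,h,z} use {h}

Backward fixpoint:
  L0 li=∅ lo={f}
  L1 li=∅ lo=∅
  L2 li={f} lo={f,h}
  L3 li={h} lo={h}
  L4 li={f,h} lo={f,h}
  L5 li={h} lo={f,h}
  L6 li={f,h} lo={f,h}
  L7 li={f,h} lo={f,h}
  L8 li={f,h} lo={h}
  L9 li={h} lo=∅

Conflict graph:
  e: {f,h}
  f: {e,h,r,v,z}
  h: {e,f,r,v,z}
  r: {f,h}
  v: {f,h}
  z: {f,h}

Registers:
  clique {e,f,h} ⇒ need ≥ 3
  assign e→c2 f→c0 h→c1 r→c2 v→c2 z→c2 — no edge inside a register ⇒ χ ≤ 3
  χ = 3

Answer: 3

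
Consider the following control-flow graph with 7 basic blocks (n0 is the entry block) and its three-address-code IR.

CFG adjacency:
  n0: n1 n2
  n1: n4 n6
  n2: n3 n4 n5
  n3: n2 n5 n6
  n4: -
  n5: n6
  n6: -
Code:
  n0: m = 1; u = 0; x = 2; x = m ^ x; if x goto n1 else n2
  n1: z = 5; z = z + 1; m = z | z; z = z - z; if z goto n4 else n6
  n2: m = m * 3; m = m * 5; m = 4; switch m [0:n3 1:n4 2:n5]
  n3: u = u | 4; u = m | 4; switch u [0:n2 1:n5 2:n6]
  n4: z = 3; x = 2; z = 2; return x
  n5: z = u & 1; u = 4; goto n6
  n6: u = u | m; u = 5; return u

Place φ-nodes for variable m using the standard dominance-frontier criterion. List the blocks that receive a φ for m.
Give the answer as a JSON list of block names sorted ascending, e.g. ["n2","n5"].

idom tree: n1←n0 n2←n0 n3←n2 n4←n0 n5←n2 n6←n0
Dom∩ at merges:
  n2: preds {n0,n3}: {n0} ∩ {n0,n2,n3} = {n0}; idom=n0
  n4: preds {n1,n2}: {n0,n1} ∩ {n0,n2} = {n0}; idom=n0
  n5: preds {n2,n3}: {n0,n2} ∩ {n0,n2,n3} = {n0,n2}; idom=n2
  n6: preds {n1,n3,n5}: {n0,n1} ∩ {n0,n2,n3} ∩ {n0,n2,n5} = {n0}; idom=n0

DF walk-up:
  join n2 pred n0: · stop@n0
  join n2 pred n3: n3→n2 stop@n0
  join n4 pred n1: n1 stop@n0
  join n4 pred n2: n2 stop@n0
  join n5 pred n2: · stop@n2
  join n5 pred n3: n3 stop@n2
  join n6 pred n1: n1 stop@n0
  join n6 pred n3: n3→n2 stop@n0
  join n6 pred n5: n5→n2 stop@n0
  DF(n0)=∅
  DF(n1)={n4,n6}
  DF(n2)={n2,n4,n6}
  DF(n3)={n2,n5,n6}
  DF(n4)=∅
  DF(n5)={n6}
  DF(n6)=∅

φ for m: defs {n0,n1,n2}
  DF⁺ = {n2,n4,n6}

Answer: ["n2", "n4", "n6"]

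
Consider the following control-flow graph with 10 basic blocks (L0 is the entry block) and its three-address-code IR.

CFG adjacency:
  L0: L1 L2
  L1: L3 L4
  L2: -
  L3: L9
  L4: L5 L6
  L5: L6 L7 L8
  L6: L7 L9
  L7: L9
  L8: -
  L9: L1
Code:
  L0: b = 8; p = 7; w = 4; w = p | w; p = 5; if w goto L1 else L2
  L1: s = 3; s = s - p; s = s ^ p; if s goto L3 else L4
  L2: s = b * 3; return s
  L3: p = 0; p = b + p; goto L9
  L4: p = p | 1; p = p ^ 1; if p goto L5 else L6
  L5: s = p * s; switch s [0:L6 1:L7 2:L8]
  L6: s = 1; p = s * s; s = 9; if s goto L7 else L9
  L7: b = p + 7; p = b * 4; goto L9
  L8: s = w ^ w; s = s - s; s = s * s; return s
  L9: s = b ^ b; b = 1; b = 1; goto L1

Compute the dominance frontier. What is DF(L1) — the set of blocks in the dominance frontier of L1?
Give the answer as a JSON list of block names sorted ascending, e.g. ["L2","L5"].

Answer: ["L1"]

Derivation:
idom tree: L1←L0 L2←L0 L3←L1 L4←L1 L5←L4 L6←L4 L7←L4 L8←L5 L9←L1
Dom∩ at merges:
  L1: preds {L0,L9}: {L0} ∩ {L0,L1,L9} = {L0}; idom=L0
  L6: preds {L4,L5}: {L0,L1,L4} ∩ {L0,L1,L4,L5} = {L0,L1,L4}; idom=L4
  L7: preds {L5,L6}: {L0,L1,L4,L5} ∩ {L0,L1,L4,L6} = {L0,L1,L4}; idom=L4
  L9: preds {L3,L6,L7}: {L0,L1,L3} ∩ {L0,L1,L4,L6} ∩ {L0,L1,L4,L7} = {L0,L1}; idom=L1

DF derivation:
  join L1 pred L0: · stop@L0
  join L1 pred L9: L9→L1 stop@L0
  join L6 pred L4: · stop@L4
  join L6 pred L5: L5 stop@L4
  join L7 pred L5: L5 stop@L4
  join L7 pred L6: L6 stop@L4
  join L9 pred L3: L3 stop@L1
  join L9 pred L6: L6→L4 stop@L1
  join L9 pred L7: L7→L4 stop@L1
  L0 → ∅
  L1 → {L1}
  L2 → ∅
  L3 → {L9}
  L4 → {L9}
  L5 → {L6,L7}
  L6 → {L7,L9}
  L7 → {L9}
  L8 → ∅
  L9 → {L1}

DF(L1) = ["L1"]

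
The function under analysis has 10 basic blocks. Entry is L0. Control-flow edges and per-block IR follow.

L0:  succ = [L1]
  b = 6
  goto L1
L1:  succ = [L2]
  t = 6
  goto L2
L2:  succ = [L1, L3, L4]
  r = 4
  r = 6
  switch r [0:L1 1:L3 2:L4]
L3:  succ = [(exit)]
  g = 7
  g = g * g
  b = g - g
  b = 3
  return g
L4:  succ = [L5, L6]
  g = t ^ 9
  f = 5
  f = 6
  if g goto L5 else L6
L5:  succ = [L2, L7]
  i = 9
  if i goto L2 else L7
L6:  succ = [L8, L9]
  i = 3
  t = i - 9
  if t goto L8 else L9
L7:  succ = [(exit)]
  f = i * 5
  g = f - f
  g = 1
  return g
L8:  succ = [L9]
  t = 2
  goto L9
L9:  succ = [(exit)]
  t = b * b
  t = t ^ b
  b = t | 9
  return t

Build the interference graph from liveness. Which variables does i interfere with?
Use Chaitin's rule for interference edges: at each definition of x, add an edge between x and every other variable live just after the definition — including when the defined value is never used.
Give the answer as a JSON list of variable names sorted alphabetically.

Answer: ["b", "t"]

Working:
Block summaries:
  L0 def {b} use ∅
  L1 def {t} use ∅
  L2 def {r} use ∅
  L3 def {b,g} use ∅
  L4 def {f,g} use {t}
  L5 def {i} use ∅
  L6 def {i,t} use ∅
  L7 def {f,g} use {i}
  L8 def {t} use ∅
  L9 def {b,t} use {b}

Liveness:
  live L0: ∅→{b}
  live L1: {b}→{b,t}
  live L2: {b,t}→{b,t}
  live L3: ∅→∅
  live L4: {b,t}→{b,t}
  live L5: {b,t}→{b,i,t}
  live L6: {b}→{b}
  live L7: {i}→∅
  live L8: {b}→{b}
  live L9: {b}→∅

Interfere edges:
  b: {f,g,i,r,t}
  f: {b,g,t}
  g: {b,f,t}
  i: {b,t}
  r: {b,t}
  t: {b,f,g,i,r}

N(i) = ["b", "t"]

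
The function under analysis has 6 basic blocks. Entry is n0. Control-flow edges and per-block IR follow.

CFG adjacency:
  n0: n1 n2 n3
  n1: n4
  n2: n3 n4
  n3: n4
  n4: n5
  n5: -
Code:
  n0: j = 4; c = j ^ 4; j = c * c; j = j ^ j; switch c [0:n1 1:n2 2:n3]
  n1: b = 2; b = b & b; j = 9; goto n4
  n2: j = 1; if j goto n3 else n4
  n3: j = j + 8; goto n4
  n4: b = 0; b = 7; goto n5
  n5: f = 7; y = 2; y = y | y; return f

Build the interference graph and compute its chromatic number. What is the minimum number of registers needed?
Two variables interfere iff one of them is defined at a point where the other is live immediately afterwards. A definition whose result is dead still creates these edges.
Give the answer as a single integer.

Answer: 2

Analysis:
Per-block:
  n0 def {c,j} use ∅
  n1 def {b,j} use ∅
  n2 def {j} use ∅
  n3 def {j} use {j}
  n4 def {b} use ∅
  n5 def {f,y} use ∅

Liveness:
  n0: in=∅ out={j}
  n1: in=∅ out=∅
  n2: in=∅ out={j}
  n3: in={j} out=∅
  n4: in=∅ out=∅
  n5: in=∅ out=∅

Interference:
  b↔∅
  c↔{j}
  f↔{y}
  j↔{c}
  y↔{f}

Colouring:
  lower bound: {c,j} mutually conflict ⇒ χ ≥ 2
  assign b→c0 c→c0 f→c0 j→c1 y→c1 — no edge inside a register ⇒ χ ≤ 2
  χ = 2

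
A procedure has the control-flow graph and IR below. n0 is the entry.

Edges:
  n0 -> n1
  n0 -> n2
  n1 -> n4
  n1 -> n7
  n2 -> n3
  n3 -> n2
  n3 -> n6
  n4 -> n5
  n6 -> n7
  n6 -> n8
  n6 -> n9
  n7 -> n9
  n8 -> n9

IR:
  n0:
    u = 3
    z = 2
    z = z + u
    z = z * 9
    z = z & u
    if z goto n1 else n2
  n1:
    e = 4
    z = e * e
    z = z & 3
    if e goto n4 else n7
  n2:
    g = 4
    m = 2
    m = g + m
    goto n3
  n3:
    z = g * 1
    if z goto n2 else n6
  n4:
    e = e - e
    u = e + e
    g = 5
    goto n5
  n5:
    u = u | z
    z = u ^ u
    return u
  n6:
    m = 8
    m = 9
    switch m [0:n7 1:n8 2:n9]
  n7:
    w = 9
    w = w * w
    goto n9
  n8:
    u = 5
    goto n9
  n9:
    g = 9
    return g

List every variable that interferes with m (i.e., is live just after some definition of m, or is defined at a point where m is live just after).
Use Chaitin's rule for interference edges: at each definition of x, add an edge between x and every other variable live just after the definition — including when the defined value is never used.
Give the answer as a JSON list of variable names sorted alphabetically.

Answer: ["g"]

Analysis:
def/use:
  n0: {u,z} / ∅
  n1: {e,z} / ∅
  n2: {g,m} / ∅
  n3: {z} / {g}
  n4: {e,g,u} / {e}
  n5: {u,z} / {u,z}
  n6: {m} / ∅
  n7: {w} / ∅
  n8: {u} / ∅
  n9: {g} / ∅

Backward fixpoint:
  n0 li=∅ lo=∅
  n1 li=∅ lo={e,z}
  n2 li=∅ lo={g}
  n3 li={g} lo=∅
  n4 li={e,z} lo={u,z}
  n5 li={u,z} lo=∅
  n6 li=∅ lo=∅
  n7 li=∅ lo=∅
  n8 li=∅ lo=∅
  n9 li=∅ lo=∅

Interference:
  e↔{z}
  g↔{m,u,z}
  m↔{g}
  u↔{g,z}
  w↔∅
  z↔{e,g,u}

N(m) = ["g"]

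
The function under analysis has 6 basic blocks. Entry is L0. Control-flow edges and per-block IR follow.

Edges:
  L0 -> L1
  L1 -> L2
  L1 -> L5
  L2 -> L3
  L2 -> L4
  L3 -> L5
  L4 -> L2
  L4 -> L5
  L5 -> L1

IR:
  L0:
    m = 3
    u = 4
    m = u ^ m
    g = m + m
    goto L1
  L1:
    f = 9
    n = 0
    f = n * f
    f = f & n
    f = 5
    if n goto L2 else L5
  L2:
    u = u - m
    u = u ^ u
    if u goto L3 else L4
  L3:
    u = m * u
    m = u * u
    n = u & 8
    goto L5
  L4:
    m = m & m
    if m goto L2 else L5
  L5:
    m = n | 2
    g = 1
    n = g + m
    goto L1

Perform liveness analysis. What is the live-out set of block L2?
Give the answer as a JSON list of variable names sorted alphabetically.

Answer: ["m", "n", "u"]

Derivation:
Per-block:
  L0: {g,m,u} / ∅
  L1: {f,n} / ∅
  L2: {u} / {m,u}
  L3: {m,n,u} / {m,u}
  L4: {m} / {m}
  L5: {g,m,n} / {n}

Liveness:
  L0 li=∅ lo={m,u}
  L1 li={m,u} lo={m,n,u}
  L2 li={m,n,u} lo={m,n,u}
  L3 li={m,u} lo={n,u}
  L4 li={m,n,u} lo={m,n,u}
  L5 li={n,u} lo={m,u}

live-out(L2) = ["m", "n", "u"]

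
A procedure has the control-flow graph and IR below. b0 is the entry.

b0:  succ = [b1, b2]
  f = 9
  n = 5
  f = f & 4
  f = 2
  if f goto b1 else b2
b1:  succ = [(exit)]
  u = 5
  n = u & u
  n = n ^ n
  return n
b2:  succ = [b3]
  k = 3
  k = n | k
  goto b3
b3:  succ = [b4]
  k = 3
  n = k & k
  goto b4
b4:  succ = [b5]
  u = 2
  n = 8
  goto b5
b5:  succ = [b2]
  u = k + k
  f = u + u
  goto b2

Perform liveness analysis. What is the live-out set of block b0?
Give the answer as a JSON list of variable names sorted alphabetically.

def/use:
  b0 def {f,n} use ∅
  b1 def {n,u} use ∅
  b2 def {k} use {n}
  b3 def {k,n} use ∅
  b4 def {n,u} use ∅
  b5 def {f,u} use {k}

Backward fixpoint:
  b0 li=∅ lo={n}
  b1 li=∅ lo=∅
  b2 li={n} lo=∅
  b3 li=∅ lo={k}
  b4 li={k} lo={k,n}
  b5 li={k,n} lo={n}

live-out(b0) = ["n"]

Answer: ["n"]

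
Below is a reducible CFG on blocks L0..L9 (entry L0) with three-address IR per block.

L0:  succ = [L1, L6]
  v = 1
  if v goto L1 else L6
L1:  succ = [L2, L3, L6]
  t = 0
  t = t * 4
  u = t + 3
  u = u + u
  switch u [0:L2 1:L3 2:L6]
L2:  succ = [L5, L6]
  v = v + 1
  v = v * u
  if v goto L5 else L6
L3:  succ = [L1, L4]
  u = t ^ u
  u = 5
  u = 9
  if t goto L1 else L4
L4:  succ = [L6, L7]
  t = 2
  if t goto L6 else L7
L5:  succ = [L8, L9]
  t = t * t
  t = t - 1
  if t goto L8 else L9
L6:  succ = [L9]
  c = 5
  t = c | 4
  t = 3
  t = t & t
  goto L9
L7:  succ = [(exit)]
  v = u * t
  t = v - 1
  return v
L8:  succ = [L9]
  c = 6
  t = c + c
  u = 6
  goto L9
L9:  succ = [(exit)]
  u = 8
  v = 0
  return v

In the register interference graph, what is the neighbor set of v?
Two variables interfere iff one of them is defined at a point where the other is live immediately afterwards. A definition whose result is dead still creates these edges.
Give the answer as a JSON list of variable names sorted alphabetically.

Answer: ["t", "u"]

Derivation:
Block summaries:
  L0 def {v} use ∅
  L1 def {t,u} use ∅
  L2 def {v} use {u,v}
  L3 def {u} use {t,u}
  L4 def {t} use ∅
  L5 def {t} use {t}
  L6 def {c,t} use ∅
  L7 def {t,v} use {t,u}
  L8 def {c,t,u} use ∅
  L9 def {u,v} use ∅

Liveness:
  L0: in=∅ out={v}
  L1: in={v} out={t,u,v}
  L2: in={t,u,v} out={t}
  L3: in={t,u,v} out={u,v}
  L4: in={u} out={t,u}
  L5: in={t} out=∅
  L6: in=∅ out=∅
  L7: in={t,u} out=∅
  L8: in=∅ out=∅
  L9: in=∅ out=∅

Interference:
  c↔∅
  t↔{u,v}
  u↔{t,v}
  v↔{t,u}

N(v) = ["t", "u"]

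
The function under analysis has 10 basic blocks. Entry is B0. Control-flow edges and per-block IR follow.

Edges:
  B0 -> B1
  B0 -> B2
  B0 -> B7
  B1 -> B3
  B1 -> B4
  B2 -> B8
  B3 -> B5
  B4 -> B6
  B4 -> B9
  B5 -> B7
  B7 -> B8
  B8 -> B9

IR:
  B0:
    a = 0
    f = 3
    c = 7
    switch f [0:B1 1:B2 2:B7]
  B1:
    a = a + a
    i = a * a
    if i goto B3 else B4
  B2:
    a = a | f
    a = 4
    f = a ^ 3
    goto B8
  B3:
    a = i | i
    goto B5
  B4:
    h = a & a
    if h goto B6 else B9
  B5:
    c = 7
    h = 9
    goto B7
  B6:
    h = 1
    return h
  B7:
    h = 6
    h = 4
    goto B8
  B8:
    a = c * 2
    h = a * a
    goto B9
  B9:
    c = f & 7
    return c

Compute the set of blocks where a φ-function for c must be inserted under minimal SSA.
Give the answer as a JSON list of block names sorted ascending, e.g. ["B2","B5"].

idom tree: B1←B0 B2←B0 B3←B1 B4←B1 B5←B3 B6←B4 B7←B0 B8←B0 B9←B0
Dom∩ at merges:
  B7: preds {B0,B5}: {B0} ∩ {B0,B1,B3,B5} = {B0}; idom=B0
  B8: preds {B2,B7}: {B0,B2} ∩ {B0,B7} = {B0}; idom=B0
  B9: preds {B4,B8}: {B0,B1,B4} ∩ {B0,B8} = {B0}; idom=B0

Frontier:
  join B7 pred B0: · stop@B0
  join B7 pred B5: B5→B3→B1 stop@B0
  join B8 pred B2: B2 stop@B0
  join B8 pred B7: B7 stop@B0
  join B9 pred B4: B4→B1 stop@B0
  join B9 pred B8: B8 stop@B0
  B0 → ∅
  B1 → {B7,B9}
  B2 → {B8}
  B3 → {B7}
  B4 → {B9}
  B5 → {B7}
  B6 → ∅
  B7 → {B8}
  B8 → {B9}
  B9 → ∅

φ for c: defs {B0,B5,B9}
  DF⁺ = {B7,B8,B9}

Answer: ["B7", "B8", "B9"]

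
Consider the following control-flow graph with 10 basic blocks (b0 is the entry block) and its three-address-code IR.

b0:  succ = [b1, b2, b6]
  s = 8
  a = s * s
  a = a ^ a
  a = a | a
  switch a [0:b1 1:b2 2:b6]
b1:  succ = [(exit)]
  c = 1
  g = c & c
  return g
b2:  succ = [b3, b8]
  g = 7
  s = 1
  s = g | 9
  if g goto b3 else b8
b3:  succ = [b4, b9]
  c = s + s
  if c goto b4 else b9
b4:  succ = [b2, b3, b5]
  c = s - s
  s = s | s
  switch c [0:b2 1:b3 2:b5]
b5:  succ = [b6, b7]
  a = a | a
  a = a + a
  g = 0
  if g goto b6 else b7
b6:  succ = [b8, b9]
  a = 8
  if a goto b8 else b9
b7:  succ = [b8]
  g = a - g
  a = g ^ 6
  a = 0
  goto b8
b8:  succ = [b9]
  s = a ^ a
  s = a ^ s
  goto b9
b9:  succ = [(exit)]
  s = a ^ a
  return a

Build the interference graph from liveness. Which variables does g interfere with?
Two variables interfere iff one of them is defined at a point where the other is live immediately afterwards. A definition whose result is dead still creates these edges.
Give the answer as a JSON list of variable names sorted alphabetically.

Answer: ["a", "s"]

Derivation:
Per-block:
  b0: {a,s} / ∅
  b1: {c,g} / ∅
  b2: {g,s} / ∅
  b3: {c} / {s}
  b4: {c,s} / {s}
  b5: {a,g} / {a}
  b6: {a} / ∅
  b7: {a,g} / {a,g}
  b8: {s} / {a}
  b9: {s} / {a}

Liveness:
  b0 li=∅ lo={a}
  b1 li=∅ lo=∅
  b2 li={a} lo={a,s}
  b3 li={a,s} lo={a,s}
  b4 li={a,s} lo={a,s}
  b5 li={a} lo={a,g}
  b6 li=∅ lo={a}
  b7 li={a,g} lo={a}
  b8 li={a} lo={a}
  b9 li={a} lo=∅

Interference:
  a: {c,g,s}
  c: {a,s}
  g: {a,s}
  s: {a,c,g}

N(g) = ["a", "s"]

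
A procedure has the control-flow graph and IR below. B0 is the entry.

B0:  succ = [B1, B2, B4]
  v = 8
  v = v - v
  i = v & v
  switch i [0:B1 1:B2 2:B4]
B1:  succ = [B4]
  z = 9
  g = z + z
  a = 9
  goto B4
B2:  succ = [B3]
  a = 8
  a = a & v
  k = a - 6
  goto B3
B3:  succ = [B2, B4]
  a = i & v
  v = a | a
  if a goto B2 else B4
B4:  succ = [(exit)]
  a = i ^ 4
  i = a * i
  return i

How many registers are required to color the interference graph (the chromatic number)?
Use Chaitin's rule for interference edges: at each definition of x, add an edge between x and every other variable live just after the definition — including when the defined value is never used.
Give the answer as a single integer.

Answer: 3

Derivation:
def/use:
  B0: {i,v} / ∅
  B1: {a,g,z} / ∅
  B2: {a,k} / {v}
  B3: {a,v} / {i,v}
  B4: {a,i} / {i}

Backward fixpoint:
  live B0: ∅→{i,v}
  live B1: {i}→{i}
  live B2: {i,v}→{i,v}
  live B3: {i,v}→{i,v}
  live B4: {i}→∅

Interference:
  a — {i,v}
  g — {i}
  i — {a,g,k,v,z}
  k — {i,v}
  v — {a,i,k}
  z — {i}

Colouring:
  lower bound: {a,i,v} mutually conflict ⇒ χ ≥ 3
  assign a→r2 g→r1 i→r0 k→r2 v→r1 z→r1 — no edge inside a register ⇒ χ ≤ 3
  χ = 3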